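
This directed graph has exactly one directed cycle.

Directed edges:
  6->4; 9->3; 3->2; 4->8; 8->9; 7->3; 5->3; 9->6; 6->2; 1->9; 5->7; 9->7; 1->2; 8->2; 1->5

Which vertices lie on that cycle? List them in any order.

4, 6, 8, 9

DFS with gray/black marking from 9:
9 gray
  3 gray
    2 gray
    2 black
  3 black
  6 gray
    6→2: 2 black — skip
    4 gray
      8 gray
        8→9: 9 is gray → back edge
Back edge closes the cycle 9 → 6 → 4 → 8 → 9; its vertices are {4, 6, 8, 9}.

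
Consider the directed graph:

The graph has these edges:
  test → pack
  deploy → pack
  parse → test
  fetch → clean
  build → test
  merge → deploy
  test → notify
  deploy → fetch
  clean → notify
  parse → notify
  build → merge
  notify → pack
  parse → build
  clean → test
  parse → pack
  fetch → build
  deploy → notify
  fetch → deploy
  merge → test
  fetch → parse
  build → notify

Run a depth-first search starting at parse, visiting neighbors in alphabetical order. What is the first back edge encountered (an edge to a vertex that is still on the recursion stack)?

DFS from parse (visiting neighbors in alphabetical order); mark gray on enter, black on exit:
parse gray
  build gray
    merge gray
      deploy gray
        fetch gray
          fetch→build: build is gray → back edge
First back edge: fetch → build.

fetch→build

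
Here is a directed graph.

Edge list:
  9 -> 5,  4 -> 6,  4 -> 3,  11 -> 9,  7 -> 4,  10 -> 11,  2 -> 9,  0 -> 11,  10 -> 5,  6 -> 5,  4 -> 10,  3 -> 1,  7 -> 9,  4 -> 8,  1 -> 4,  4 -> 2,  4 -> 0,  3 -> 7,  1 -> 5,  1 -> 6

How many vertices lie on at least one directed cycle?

4

A vertex is on a directed cycle iff it belongs to a strongly connected component of size ≥ 2 (or has a self-loop).
The vertices on cycles are {1, 3, 4, 7} — 4 in total.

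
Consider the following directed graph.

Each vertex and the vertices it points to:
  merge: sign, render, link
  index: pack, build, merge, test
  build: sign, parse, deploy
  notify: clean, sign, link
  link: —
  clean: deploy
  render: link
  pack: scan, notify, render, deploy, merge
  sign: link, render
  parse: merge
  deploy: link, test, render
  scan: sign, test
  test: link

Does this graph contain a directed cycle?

No

DFS with white/gray/black marking, starting from notify:
notify gray
  clean gray
    deploy gray
      link gray
      link black
      test gray
        test→link: link black — skip
      test black
      render gray
        render→link: link black — skip
      render black
    deploy black
  clean black
  sign gray
    sign→link: link black — skip
    sign→render: render black — skip
  sign black
  notify→link: link black — skip
notify black
merge gray
  merge→sign: sign black — skip
  merge→render: render black — skip
  merge→link: link black — skip
merge black
index gray
  pack gray
    scan gray
      scan→sign: sign black — skip
      scan→test: test black — skip
    scan black
    pack→notify: notify black — skip
    pack→render: render black — skip
    pack→deploy: deploy black — skip
    pack→merge: merge black — skip
  pack black
  build gray
    build→sign: sign black — skip
    parse gray
      parse→merge: merge black — skip
    parse black
    build→deploy: deploy black — skip
  build black
  index→merge: merge black — skip
  index→test: test black — skip
index black
Every edge goes to a white or black vertex — no back edge, so the graph is acyclic.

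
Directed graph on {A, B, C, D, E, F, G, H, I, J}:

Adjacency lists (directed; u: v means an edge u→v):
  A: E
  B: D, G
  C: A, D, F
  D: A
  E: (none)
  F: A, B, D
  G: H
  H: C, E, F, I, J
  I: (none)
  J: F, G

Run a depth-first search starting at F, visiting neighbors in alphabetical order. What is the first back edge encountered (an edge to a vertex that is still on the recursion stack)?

DFS from F (visiting neighbors in alphabetical order); mark gray on enter, black on exit:
F gray
  A gray
    E gray
    E black
  A black
  B gray
    D gray
      D→A: A black — skip
    D black
    G gray
      H gray
        C gray
          C→A: A black — skip
          C→D: D black — skip
          C→F: F is gray → back edge
First back edge: C → F.

C→F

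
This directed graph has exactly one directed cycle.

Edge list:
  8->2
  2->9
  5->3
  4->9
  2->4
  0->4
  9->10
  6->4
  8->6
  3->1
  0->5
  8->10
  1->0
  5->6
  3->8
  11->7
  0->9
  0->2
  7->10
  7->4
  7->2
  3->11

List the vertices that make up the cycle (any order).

0, 1, 3, 5

DFS with gray/black marking from 3:
3 gray
  1 gray
    0 gray
      4 gray
        9 gray
          10 gray
          10 black
        9 black
      4 black
      5 gray
        6 gray
          6→4: 4 black — skip
        6 black
        5→3: 3 is gray → back edge
Back edge closes the cycle 3 → 1 → 0 → 5 → 3; its vertices are {0, 1, 3, 5}.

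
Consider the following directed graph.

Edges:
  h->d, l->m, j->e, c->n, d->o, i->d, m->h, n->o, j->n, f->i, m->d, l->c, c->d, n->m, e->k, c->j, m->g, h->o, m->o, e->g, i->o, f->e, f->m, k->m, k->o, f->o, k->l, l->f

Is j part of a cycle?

j is on a cycle iff j can reach itself via ≥1 edge.
j → e → k → l → c → j — yes.

Yes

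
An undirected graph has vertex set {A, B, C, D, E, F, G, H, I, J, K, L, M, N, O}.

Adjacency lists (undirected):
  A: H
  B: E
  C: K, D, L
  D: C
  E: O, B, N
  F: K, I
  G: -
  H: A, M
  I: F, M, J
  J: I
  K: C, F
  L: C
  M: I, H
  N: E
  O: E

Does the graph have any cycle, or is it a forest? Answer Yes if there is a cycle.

DFS, tracking each vertex's parent; an edge to a visited non-parent vertex closes a cycle.
Start from B:
visit B (parent –)
  visit E (parent B)
    visit O (parent E)
      O–E: parent, skip
    E–B: parent, skip
    visit N (parent E)
      N–E: parent, skip
visit A (parent –)
  visit H (parent A)
    H–A: parent, skip
    visit M (parent H)
      visit I (parent M)
        visit F (parent I)
          visit K (parent F)
            visit C (parent K)
              C–K: parent, skip
              visit D (parent C)
                D–C: parent, skip
              visit L (parent C)
                L–C: parent, skip
            K–F: parent, skip
          F–I: parent, skip
        I–M: parent, skip
        visit J (parent I)
          J–I: parent, skip
      M–H: parent, skip
visit G (parent –)
No non-parent visited neighbor found — the graph is a forest.

No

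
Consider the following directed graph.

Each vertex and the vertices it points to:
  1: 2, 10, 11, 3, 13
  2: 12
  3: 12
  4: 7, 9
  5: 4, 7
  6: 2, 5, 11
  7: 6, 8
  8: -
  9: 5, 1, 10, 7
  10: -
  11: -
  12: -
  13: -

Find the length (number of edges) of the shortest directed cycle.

For each vertex v, BFS finds the shortest path from v back to v.
The shortest such closed walk is 9 → 5 → 4 → 9, length 3.

3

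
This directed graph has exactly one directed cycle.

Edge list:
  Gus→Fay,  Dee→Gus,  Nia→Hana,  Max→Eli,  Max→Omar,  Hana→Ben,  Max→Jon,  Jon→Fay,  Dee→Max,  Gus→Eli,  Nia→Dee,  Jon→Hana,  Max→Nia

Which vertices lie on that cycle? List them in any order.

DFS with gray/black marking from Max:
Max gray
  Nia gray
    Dee gray
      Dee→Max: Max is gray → back edge
Back edge closes the cycle Max → Nia → Dee → Max; its vertices are {Dee, Max, Nia}.

Dee, Max, Nia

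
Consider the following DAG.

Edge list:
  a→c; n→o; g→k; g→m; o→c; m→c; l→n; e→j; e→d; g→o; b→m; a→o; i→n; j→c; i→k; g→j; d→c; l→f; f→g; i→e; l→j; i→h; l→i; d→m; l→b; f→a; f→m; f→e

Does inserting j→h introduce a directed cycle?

No

Adding j→h creates a cycle iff h can already reach j.
Explore from h: no path reaches j. The graph stays acyclic.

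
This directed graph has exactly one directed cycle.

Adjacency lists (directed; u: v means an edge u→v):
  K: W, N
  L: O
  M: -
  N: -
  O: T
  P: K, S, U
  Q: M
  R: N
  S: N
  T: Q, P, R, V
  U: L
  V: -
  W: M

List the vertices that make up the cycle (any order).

L, O, P, T, U

DFS with gray/black marking from T:
T gray
  Q gray
    M gray
    M black
  Q black
  P gray
    K gray
      W gray
        W→M: M black — skip
      W black
      N gray
      N black
    K black
    S gray
      S→N: N black — skip
    S black
    U gray
      L gray
        O gray
          O→T: T is gray → back edge
Back edge closes the cycle T → P → U → L → O → T; its vertices are {L, O, P, T, U}.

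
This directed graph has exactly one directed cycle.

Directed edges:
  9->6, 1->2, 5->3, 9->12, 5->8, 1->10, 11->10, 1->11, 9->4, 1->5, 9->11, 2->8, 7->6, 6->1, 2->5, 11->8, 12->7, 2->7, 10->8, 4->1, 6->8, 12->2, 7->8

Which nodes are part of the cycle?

1, 2, 6, 7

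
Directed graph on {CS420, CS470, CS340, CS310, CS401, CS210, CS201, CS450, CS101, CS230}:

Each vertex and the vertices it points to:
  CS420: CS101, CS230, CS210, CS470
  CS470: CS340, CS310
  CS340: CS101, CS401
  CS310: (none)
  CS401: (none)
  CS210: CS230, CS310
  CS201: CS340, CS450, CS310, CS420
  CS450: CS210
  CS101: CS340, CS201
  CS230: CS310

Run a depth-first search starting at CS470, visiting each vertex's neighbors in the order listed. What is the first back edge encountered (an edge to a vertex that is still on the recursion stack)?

CS101→CS340

DFS from CS470 (visiting each vertex's neighbors in the order listed); mark gray on enter, black on exit:
CS470 gray
  CS340 gray
    CS101 gray
      CS101→CS340: CS340 is gray → back edge
First back edge: CS101 → CS340.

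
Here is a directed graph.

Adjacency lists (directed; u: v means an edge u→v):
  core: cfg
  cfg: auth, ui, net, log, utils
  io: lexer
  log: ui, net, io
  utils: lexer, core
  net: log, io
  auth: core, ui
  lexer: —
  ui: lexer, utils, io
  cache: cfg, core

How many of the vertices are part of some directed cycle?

A vertex is on a directed cycle iff it belongs to a strongly connected component of size ≥ 2 (or has a self-loop).
The vertices on cycles are {ui, cfg, log, net, auth, core, utils} — 7 in total.

7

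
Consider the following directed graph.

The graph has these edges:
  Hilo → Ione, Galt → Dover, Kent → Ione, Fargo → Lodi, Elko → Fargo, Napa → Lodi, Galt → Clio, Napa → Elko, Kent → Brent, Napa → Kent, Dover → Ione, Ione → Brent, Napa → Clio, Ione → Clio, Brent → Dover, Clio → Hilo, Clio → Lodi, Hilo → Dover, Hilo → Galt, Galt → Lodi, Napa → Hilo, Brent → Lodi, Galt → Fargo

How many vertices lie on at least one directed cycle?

6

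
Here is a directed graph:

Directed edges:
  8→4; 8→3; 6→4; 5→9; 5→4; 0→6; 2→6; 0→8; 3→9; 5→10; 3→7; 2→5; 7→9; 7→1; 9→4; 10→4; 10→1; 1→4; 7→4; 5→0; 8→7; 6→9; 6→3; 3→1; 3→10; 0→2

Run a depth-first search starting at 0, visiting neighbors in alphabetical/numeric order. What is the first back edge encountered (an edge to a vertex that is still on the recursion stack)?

DFS from 0 (visiting neighbors in alphabetical/numeric order); mark gray on enter, black on exit:
0 gray
  2 gray
    5 gray
      5→0: 0 is gray → back edge
First back edge: 5 → 0.

5→0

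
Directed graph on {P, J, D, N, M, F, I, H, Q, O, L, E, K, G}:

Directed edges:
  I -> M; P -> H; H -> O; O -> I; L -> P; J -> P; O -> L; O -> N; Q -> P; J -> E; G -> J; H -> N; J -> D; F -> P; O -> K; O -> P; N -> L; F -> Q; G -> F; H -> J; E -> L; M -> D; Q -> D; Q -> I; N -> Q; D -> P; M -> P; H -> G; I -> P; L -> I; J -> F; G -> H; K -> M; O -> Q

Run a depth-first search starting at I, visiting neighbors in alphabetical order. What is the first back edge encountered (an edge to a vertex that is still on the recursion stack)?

DFS from I (visiting neighbors in alphabetical order); mark gray on enter, black on exit:
I gray
  M gray
    D gray
      P gray
        H gray
          G gray
            F gray
              F→P: P is gray → back edge
First back edge: F → P.

F→P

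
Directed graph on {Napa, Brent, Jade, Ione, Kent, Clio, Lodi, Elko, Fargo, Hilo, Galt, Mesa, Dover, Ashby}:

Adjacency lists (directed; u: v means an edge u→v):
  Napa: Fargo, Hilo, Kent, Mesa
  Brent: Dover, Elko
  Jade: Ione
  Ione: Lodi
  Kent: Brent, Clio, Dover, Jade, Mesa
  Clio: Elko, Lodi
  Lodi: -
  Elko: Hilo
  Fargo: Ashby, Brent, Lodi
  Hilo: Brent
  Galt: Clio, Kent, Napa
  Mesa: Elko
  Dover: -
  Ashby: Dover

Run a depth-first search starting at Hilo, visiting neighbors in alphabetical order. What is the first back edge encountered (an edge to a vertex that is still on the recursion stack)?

Elko->Hilo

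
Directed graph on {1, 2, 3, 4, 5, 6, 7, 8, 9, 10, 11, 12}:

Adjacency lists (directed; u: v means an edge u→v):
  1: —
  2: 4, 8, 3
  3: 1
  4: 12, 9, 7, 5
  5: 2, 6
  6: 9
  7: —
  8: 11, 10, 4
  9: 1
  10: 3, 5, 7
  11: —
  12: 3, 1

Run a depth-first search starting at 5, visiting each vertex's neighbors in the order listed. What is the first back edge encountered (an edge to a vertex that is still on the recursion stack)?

DFS from 5 (visiting each vertex's neighbors in the order listed); mark gray on enter, black on exit:
5 gray
  2 gray
    4 gray
      12 gray
        3 gray
          1 gray
          1 black
        3 black
        12→1: 1 black — skip
      12 black
      9 gray
        9→1: 1 black — skip
      9 black
      7 gray
      7 black
      4→5: 5 is gray → back edge
First back edge: 4 → 5.

4->5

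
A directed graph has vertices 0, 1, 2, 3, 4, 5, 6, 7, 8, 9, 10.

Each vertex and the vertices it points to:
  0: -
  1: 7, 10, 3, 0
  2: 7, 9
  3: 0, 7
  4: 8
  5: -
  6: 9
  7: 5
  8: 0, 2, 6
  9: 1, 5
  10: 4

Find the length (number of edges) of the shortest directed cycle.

6

For each vertex v, BFS finds the shortest path from v back to v.
The shortest such closed walk is 4 → 8 → 6 → 9 → 1 → 10 → 4, length 6.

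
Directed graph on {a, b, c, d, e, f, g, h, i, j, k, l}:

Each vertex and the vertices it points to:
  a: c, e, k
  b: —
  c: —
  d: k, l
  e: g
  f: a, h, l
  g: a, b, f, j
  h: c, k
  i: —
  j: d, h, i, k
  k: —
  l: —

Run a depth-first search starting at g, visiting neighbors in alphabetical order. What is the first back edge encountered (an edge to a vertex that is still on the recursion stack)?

DFS from g (visiting neighbors in alphabetical order); mark gray on enter, black on exit:
g gray
  a gray
    c gray
    c black
    e gray
      e→g: g is gray → back edge
First back edge: e → g.

e→g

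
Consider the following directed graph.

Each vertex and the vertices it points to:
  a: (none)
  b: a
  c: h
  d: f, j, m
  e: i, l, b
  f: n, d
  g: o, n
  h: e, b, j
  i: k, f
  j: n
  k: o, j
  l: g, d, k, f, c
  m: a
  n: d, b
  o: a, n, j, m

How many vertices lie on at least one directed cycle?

8

A vertex is on a directed cycle iff it belongs to a strongly connected component of size ≥ 2 (or has a self-loop).
The vertices on cycles are {c, d, e, f, h, j, l, n} — 8 in total.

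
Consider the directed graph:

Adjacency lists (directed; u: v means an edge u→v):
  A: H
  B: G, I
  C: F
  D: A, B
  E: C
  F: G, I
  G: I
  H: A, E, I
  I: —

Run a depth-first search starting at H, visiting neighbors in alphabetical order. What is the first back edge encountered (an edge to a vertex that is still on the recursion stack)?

A→H

DFS from H (visiting neighbors in alphabetical order); mark gray on enter, black on exit:
H gray
  A gray
    A→H: H is gray → back edge
First back edge: A → H.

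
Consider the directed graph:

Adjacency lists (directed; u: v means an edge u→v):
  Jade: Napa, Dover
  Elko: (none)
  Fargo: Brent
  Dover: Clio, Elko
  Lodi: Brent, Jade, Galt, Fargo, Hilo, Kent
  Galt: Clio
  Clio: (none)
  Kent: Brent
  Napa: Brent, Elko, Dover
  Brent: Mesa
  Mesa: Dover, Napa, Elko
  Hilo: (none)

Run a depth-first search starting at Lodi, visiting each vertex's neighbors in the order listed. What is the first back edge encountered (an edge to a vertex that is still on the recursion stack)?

DFS from Lodi (visiting each vertex's neighbors in the order listed); mark gray on enter, black on exit:
Lodi gray
  Brent gray
    Mesa gray
      Dover gray
        Clio gray
        Clio black
        Elko gray
        Elko black
      Dover black
      Napa gray
        Napa→Brent: Brent is gray → back edge
First back edge: Napa → Brent.

Napa->Brent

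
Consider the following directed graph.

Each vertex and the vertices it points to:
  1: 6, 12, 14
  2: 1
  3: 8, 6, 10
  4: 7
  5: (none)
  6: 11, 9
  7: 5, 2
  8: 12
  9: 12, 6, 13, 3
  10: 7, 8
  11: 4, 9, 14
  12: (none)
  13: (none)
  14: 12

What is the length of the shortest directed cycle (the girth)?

2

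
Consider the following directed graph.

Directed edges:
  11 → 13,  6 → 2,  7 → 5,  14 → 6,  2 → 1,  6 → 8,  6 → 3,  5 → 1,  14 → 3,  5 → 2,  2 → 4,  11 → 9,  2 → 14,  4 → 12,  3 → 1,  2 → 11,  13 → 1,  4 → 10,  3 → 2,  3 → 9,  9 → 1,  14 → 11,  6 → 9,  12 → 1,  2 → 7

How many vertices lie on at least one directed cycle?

A vertex is on a directed cycle iff it belongs to a strongly connected component of size ≥ 2 (or has a self-loop).
The vertices on cycles are {2, 3, 5, 6, 7, 14} — 6 in total.

6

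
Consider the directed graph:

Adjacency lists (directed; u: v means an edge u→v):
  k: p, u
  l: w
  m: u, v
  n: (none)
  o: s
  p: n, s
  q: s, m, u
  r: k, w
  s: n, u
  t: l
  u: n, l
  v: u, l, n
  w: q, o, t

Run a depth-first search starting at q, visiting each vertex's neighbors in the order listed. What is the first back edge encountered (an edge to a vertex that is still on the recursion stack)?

DFS from q (visiting each vertex's neighbors in the order listed); mark gray on enter, black on exit:
q gray
  s gray
    n gray
    n black
    u gray
      u→n: n black — skip
      l gray
        w gray
          w→q: q is gray → back edge
First back edge: w → q.

w->q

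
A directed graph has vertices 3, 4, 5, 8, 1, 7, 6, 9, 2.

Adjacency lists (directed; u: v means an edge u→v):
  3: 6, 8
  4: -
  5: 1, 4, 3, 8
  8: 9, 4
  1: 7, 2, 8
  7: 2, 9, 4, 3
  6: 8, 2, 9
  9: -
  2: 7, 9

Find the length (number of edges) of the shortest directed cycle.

2

For each vertex v, BFS finds the shortest path from v back to v.
The shortest such closed walk is 2 → 7 → 2, length 2.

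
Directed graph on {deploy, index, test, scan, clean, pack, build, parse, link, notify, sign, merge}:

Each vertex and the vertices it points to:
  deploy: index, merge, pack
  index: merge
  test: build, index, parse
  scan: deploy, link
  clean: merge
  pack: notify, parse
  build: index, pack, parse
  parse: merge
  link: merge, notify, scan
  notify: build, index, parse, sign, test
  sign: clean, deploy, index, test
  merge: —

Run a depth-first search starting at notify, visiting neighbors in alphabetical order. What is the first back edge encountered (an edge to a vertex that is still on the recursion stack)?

DFS from notify (visiting neighbors in alphabetical order); mark gray on enter, black on exit:
notify gray
  build gray
    index gray
      merge gray
      merge black
    index black
    pack gray
      pack→notify: notify is gray → back edge
First back edge: pack → notify.

pack->notify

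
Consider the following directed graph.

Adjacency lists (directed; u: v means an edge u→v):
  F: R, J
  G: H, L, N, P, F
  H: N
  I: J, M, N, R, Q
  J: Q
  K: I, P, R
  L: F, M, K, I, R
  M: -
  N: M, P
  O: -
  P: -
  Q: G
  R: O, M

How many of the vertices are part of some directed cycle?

7

A vertex is on a directed cycle iff it belongs to a strongly connected component of size ≥ 2 (or has a self-loop).
The vertices on cycles are {F, G, I, J, K, L, Q} — 7 in total.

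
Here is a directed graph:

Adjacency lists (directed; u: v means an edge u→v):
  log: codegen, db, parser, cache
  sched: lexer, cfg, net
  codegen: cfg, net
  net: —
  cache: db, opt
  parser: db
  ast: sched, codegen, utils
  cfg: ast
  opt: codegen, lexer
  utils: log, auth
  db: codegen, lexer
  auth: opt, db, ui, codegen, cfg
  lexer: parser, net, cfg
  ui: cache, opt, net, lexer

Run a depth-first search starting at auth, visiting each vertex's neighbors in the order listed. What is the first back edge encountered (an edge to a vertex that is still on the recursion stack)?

db->codegen

DFS from auth (visiting each vertex's neighbors in the order listed); mark gray on enter, black on exit:
auth gray
  opt gray
    codegen gray
      cfg gray
        ast gray
          sched gray
            lexer gray
              parser gray
                db gray
                  db→codegen: codegen is gray → back edge
First back edge: db → codegen.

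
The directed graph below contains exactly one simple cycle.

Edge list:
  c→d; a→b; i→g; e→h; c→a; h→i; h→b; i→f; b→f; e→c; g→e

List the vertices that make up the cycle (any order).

DFS with gray/black marking from e:
e gray
  h gray
    b gray
      f gray
      f black
    b black
    i gray
      i→f: f black — skip
      g gray
        g→e: e is gray → back edge
Back edge closes the cycle e → h → i → g → e; its vertices are {e, g, h, i}.

e, g, h, i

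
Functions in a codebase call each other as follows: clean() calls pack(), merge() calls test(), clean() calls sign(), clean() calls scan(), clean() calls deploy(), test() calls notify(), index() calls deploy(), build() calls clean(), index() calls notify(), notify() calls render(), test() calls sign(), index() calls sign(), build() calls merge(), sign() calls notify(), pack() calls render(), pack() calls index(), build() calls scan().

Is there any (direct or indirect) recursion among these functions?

No

DFS with white/gray/black marking, starting from clean:
clean gray
  scan gray
  scan black
  deploy gray
  deploy black
  sign gray
    notify gray
      render gray
      render black
    notify black
  sign black
  pack gray
    pack→render: render black — skip
    index gray
      index→sign: sign black — skip
      index→notify: notify black — skip
      index→deploy: deploy black — skip
    index black
  pack black
clean black
merge gray
  test gray
    test→sign: sign black — skip
    test→notify: notify black — skip
  test black
merge black
build gray
  build→merge: merge black — skip
  build→scan: scan black — skip
  build→clean: clean black — skip
build black
Every edge goes to a white or black vertex — no back edge, so the graph is acyclic.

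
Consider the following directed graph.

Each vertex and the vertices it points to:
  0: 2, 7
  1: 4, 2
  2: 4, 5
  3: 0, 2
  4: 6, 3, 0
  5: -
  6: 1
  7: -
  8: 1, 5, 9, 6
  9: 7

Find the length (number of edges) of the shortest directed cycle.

For each vertex v, BFS finds the shortest path from v back to v.
The shortest such closed walk is 1 → 4 → 6 → 1, length 3.

3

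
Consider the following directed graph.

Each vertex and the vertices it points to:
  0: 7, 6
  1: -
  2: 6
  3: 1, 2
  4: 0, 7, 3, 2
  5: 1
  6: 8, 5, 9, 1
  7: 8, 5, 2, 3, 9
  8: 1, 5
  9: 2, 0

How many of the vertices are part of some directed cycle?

A vertex is on a directed cycle iff it belongs to a strongly connected component of size ≥ 2 (or has a self-loop).
The vertices on cycles are {0, 2, 3, 6, 7, 9} — 6 in total.

6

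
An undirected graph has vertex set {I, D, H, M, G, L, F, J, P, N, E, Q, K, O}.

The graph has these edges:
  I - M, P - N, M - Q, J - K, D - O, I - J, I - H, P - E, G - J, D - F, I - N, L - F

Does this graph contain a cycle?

DFS, tracking each vertex's parent; an edge to a visited non-parent vertex closes a cycle.
Start from O:
visit O (parent –)
  visit D (parent O)
    D–O: parent, skip
    visit F (parent D)
      F–D: parent, skip
      visit L (parent F)
        L–F: parent, skip
visit I (parent –)
  visit M (parent I)
    M–I: parent, skip
    visit Q (parent M)
      Q–M: parent, skip
  visit J (parent I)
    J–I: parent, skip
    visit G (parent J)
      G–J: parent, skip
    visit K (parent J)
      K–J: parent, skip
  visit N (parent I)
    visit P (parent N)
      P–N: parent, skip
      visit E (parent P)
        E–P: parent, skip
    N–I: parent, skip
  visit H (parent I)
    H–I: parent, skip
No non-parent visited neighbor found — the graph is a forest.

No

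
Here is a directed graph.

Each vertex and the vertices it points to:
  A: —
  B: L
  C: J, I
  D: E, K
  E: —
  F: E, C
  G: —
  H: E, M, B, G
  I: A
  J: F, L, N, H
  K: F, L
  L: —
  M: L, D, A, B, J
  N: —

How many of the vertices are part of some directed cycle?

A vertex is on a directed cycle iff it belongs to a strongly connected component of size ≥ 2 (or has a self-loop).
The vertices on cycles are {C, D, F, H, J, K, M} — 7 in total.

7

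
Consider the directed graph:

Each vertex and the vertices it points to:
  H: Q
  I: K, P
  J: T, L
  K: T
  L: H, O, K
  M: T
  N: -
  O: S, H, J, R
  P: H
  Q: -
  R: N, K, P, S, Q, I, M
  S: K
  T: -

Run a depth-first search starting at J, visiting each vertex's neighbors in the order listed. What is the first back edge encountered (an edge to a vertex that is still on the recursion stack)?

DFS from J (visiting each vertex's neighbors in the order listed); mark gray on enter, black on exit:
J gray
  T gray
  T black
  L gray
    H gray
      Q gray
      Q black
    H black
    O gray
      S gray
        K gray
          K→T: T black — skip
        K black
      S black
      O→H: H black — skip
      O→J: J is gray → back edge
First back edge: O → J.

O->J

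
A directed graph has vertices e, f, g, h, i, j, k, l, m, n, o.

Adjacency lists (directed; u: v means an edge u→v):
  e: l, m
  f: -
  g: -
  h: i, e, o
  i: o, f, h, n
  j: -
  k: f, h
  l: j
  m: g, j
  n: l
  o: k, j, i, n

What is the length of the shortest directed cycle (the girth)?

For each vertex v, BFS finds the shortest path from v back to v.
The shortest such closed walk is h → i → h, length 2.

2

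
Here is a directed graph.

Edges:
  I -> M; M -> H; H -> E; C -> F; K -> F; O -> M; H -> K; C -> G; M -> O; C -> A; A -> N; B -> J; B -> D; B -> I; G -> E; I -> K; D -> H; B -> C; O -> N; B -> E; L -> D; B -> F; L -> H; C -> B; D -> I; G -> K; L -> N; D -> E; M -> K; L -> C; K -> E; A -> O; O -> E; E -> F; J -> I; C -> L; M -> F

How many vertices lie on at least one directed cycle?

A vertex is on a directed cycle iff it belongs to a strongly connected component of size ≥ 2 (or has a self-loop).
The vertices on cycles are {B, C, L, M, O} — 5 in total.

5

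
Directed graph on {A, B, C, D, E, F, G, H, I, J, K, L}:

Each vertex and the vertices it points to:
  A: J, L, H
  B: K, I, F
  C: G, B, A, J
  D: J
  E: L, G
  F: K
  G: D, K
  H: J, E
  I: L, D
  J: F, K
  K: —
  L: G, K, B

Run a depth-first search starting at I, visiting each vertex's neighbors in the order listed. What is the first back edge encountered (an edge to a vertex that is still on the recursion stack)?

B→I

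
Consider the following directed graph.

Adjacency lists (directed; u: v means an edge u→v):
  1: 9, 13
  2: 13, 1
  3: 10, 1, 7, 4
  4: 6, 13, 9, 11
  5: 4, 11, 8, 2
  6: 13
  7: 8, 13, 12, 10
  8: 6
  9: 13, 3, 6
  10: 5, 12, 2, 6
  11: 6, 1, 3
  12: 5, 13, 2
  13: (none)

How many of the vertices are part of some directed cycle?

A vertex is on a directed cycle iff it belongs to a strongly connected component of size ≥ 2 (or has a self-loop).
The vertices on cycles are {1, 2, 3, 4, 5, 7, 9, 10, 11, 12} — 10 in total.

10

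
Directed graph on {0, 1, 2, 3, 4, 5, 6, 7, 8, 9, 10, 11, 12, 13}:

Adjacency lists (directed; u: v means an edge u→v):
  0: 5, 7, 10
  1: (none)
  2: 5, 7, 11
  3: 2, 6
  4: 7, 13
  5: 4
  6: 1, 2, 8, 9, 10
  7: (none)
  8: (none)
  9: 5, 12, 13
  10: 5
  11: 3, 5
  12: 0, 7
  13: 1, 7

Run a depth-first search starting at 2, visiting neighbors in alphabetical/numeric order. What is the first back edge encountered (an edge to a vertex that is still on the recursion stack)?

3->2

DFS from 2 (visiting neighbors in alphabetical/numeric order); mark gray on enter, black on exit:
2 gray
  5 gray
    4 gray
      7 gray
      7 black
      13 gray
        1 gray
        1 black
        13→7: 7 black — skip
      13 black
    4 black
  5 black
  2→7: 7 black — skip
  11 gray
    3 gray
      3→2: 2 is gray → back edge
First back edge: 3 → 2.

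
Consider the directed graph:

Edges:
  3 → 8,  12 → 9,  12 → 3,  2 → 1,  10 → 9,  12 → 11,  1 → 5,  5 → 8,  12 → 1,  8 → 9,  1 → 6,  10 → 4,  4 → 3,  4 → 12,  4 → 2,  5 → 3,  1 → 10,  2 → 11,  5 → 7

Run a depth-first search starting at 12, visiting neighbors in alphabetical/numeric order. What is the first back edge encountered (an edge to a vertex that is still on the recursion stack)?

2->1

DFS from 12 (visiting neighbors in alphabetical/numeric order); mark gray on enter, black on exit:
12 gray
  1 gray
    5 gray
      3 gray
        8 gray
          9 gray
          9 black
        8 black
      3 black
      7 gray
      7 black
      5→8: 8 black — skip
    5 black
    6 gray
    6 black
    10 gray
      4 gray
        2 gray
          2→1: 1 is gray → back edge
First back edge: 2 → 1.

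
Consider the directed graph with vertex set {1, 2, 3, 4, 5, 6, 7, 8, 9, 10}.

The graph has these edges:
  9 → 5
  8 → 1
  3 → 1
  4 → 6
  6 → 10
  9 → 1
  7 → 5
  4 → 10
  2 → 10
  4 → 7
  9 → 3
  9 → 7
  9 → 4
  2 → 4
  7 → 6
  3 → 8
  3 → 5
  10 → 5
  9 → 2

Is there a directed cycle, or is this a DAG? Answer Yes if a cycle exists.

DFS with white/gray/black marking, starting from 4:
4 gray
  7 gray
    6 gray
      10 gray
        5 gray
        5 black
      10 black
    6 black
    7→5: 5 black — skip
  7 black
  4→10: 10 black — skip
  4→6: 6 black — skip
4 black
1 gray
1 black
2 gray
  2→4: 4 black — skip
  2→10: 10 black — skip
2 black
3 gray
  8 gray
    8→1: 1 black — skip
  8 black
  3→1: 1 black — skip
  3→5: 5 black — skip
3 black
9 gray
  9→2: 2 black — skip
  9→7: 7 black — skip
  9→1: 1 black — skip
  9→3: 3 black — skip
  9→4: 4 black — skip
  9→5: 5 black — skip
9 black
Every edge goes to a white or black vertex — no back edge, so the graph is acyclic.

No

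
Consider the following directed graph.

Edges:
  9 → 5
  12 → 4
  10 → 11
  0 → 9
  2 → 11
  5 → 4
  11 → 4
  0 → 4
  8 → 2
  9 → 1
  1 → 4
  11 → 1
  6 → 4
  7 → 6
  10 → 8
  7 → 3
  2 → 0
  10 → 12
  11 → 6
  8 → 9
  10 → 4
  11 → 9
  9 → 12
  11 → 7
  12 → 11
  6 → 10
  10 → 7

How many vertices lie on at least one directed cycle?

9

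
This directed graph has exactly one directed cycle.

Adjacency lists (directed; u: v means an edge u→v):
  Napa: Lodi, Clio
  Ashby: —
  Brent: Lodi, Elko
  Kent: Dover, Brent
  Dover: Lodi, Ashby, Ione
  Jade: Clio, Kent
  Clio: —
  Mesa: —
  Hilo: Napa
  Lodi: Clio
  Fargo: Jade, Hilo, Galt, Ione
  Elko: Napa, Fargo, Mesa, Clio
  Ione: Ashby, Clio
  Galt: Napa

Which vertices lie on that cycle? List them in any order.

Elko, Jade, Kent, Brent, Fargo

DFS with gray/black marking from Kent:
Kent gray
  Dover gray
    Lodi gray
      Clio gray
      Clio black
    Lodi black
    Ashby gray
    Ashby black
    Ione gray
      Ione→Ashby: Ashby black — skip
      Ione→Clio: Clio black — skip
    Ione black
  Dover black
  Brent gray
    Brent→Lodi: Lodi black — skip
    Elko gray
      Napa gray
        Napa→Lodi: Lodi black — skip
        Napa→Clio: Clio black — skip
      Napa black
      Fargo gray
        Jade gray
          Jade→Clio: Clio black — skip
          Jade→Kent: Kent is gray → back edge
Back edge closes the cycle Kent → Brent → Elko → Fargo → Jade → Kent; its vertices are {Elko, Jade, Kent, Brent, Fargo}.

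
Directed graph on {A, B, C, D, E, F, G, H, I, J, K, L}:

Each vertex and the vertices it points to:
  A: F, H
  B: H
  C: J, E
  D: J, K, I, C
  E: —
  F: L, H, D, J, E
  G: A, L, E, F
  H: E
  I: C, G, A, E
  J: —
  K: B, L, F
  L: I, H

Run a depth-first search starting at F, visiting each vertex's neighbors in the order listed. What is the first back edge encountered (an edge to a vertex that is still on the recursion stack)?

A->F

DFS from F (visiting each vertex's neighbors in the order listed); mark gray on enter, black on exit:
F gray
  L gray
    I gray
      C gray
        J gray
        J black
        E gray
        E black
      C black
      G gray
        A gray
          A→F: F is gray → back edge
First back edge: A → F.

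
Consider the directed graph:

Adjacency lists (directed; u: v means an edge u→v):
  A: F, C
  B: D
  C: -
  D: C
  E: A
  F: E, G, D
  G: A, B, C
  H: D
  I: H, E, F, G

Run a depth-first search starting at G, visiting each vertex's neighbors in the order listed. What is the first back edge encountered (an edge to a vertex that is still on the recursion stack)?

E->A

DFS from G (visiting each vertex's neighbors in the order listed); mark gray on enter, black on exit:
G gray
  A gray
    F gray
      E gray
        E→A: A is gray → back edge
First back edge: E → A.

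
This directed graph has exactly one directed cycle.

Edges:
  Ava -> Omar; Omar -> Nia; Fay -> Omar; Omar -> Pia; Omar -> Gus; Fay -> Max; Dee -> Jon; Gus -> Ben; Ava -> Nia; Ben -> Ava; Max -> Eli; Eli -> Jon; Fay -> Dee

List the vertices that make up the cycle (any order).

DFS with gray/black marking from Omar:
Omar gray
  Pia gray
  Pia black
  Nia gray
  Nia black
  Gus gray
    Ben gray
      Ava gray
        Ava→Omar: Omar is gray → back edge
Back edge closes the cycle Omar → Gus → Ben → Ava → Omar; its vertices are {Ava, Ben, Gus, Omar}.

Ava, Ben, Gus, Omar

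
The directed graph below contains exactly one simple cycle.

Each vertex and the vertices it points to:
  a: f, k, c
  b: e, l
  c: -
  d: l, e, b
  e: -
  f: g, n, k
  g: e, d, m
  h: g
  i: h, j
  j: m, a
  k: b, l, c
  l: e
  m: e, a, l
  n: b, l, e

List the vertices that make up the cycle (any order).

a, f, g, m

DFS with gray/black marking from a:
a gray
  f gray
    g gray
      e gray
      e black
      d gray
        l gray
          l→e: e black — skip
        l black
        d→e: e black — skip
        b gray
          b→e: e black — skip
          b→l: l black — skip
        b black
      d black
      m gray
        m→e: e black — skip
        m→a: a is gray → back edge
Back edge closes the cycle a → f → g → m → a; its vertices are {a, f, g, m}.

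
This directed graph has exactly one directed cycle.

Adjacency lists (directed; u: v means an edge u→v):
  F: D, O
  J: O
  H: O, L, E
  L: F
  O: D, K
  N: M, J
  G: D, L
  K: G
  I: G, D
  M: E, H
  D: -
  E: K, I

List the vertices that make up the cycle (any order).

DFS with gray/black marking from L:
L gray
  F gray
    D gray
    D black
    O gray
      O→D: D black — skip
      K gray
        G gray
          G→D: D black — skip
          G→L: L is gray → back edge
Back edge closes the cycle L → F → O → K → G → L; its vertices are {F, G, K, L, O}.

F, G, K, L, O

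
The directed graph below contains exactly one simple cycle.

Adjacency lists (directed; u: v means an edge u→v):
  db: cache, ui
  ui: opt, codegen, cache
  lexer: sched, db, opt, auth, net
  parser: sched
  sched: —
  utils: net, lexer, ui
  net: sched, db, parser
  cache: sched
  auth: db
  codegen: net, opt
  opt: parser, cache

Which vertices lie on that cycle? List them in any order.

db, ui, net, codegen

DFS with gray/black marking from ui:
ui gray
  opt gray
    parser gray
      sched gray
      sched black
    parser black
    cache gray
      cache→sched: sched black — skip
    cache black
  opt black
  codegen gray
    net gray
      net→sched: sched black — skip
      db gray
        db→cache: cache black — skip
        db→ui: ui is gray → back edge
Back edge closes the cycle ui → codegen → net → db → ui; its vertices are {db, ui, net, codegen}.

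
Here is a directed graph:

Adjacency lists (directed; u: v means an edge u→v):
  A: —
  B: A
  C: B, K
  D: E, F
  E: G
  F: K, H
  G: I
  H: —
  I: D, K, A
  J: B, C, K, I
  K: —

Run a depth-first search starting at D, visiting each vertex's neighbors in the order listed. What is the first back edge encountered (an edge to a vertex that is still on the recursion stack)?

I->D

DFS from D (visiting each vertex's neighbors in the order listed); mark gray on enter, black on exit:
D gray
  E gray
    G gray
      I gray
        I→D: D is gray → back edge
First back edge: I → D.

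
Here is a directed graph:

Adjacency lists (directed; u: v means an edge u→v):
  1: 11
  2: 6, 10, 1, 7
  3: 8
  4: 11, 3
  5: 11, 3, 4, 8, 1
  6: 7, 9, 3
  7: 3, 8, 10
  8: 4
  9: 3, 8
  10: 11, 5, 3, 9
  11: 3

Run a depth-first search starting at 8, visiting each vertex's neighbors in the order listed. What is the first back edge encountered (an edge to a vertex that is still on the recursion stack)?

3->8

DFS from 8 (visiting each vertex's neighbors in the order listed); mark gray on enter, black on exit:
8 gray
  4 gray
    11 gray
      3 gray
        3→8: 8 is gray → back edge
First back edge: 3 → 8.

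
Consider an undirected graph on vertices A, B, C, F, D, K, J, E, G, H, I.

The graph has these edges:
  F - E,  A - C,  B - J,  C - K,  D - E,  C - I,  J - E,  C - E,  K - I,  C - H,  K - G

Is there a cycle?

Yes

DFS, tracking each vertex's parent; an edge to a visited non-parent vertex closes a cycle.
Start from K:
visit K (parent –)
  visit C (parent K)
    visit A (parent C)
      A–C: parent, skip
    visit H (parent C)
      H–C: parent, skip
    visit I (parent C)
      I–K: K visited and ≠ parent → cycle
Cycle: K – C – I – K.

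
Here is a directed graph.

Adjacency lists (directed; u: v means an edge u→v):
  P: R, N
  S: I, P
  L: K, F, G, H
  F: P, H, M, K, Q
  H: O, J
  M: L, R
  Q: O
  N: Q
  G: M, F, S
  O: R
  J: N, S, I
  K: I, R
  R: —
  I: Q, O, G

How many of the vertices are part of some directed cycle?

9

A vertex is on a directed cycle iff it belongs to a strongly connected component of size ≥ 2 (or has a self-loop).
The vertices on cycles are {F, G, H, I, J, K, L, M, S} — 9 in total.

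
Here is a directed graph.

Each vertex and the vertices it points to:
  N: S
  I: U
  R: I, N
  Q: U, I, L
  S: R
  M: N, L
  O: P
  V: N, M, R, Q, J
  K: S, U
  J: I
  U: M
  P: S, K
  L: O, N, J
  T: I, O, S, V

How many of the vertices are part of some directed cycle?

A vertex is on a directed cycle iff it belongs to a strongly connected component of size ≥ 2 (or has a self-loop).
The vertices on cycles are {I, J, K, L, M, N, O, P, R, S, U} — 11 in total.

11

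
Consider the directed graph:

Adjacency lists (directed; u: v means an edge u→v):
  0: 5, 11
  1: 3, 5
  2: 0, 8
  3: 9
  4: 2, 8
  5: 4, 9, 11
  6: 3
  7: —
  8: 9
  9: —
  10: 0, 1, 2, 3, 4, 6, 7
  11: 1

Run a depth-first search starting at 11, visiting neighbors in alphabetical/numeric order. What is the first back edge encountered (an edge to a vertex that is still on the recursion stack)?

DFS from 11 (visiting neighbors in alphabetical/numeric order); mark gray on enter, black on exit:
11 gray
  1 gray
    3 gray
      9 gray
      9 black
    3 black
    5 gray
      4 gray
        2 gray
          0 gray
            0→5: 5 is gray → back edge
First back edge: 0 → 5.

0->5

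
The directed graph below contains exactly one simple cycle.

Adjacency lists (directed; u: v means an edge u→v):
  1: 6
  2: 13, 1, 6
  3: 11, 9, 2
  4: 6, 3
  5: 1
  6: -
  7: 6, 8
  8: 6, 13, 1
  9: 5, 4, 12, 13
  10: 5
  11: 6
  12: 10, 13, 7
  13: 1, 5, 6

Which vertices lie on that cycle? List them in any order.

3, 4, 9

DFS with gray/black marking from 9:
9 gray
  5 gray
    1 gray
      6 gray
      6 black
    1 black
  5 black
  4 gray
    4→6: 6 black — skip
    3 gray
      11 gray
        11→6: 6 black — skip
      11 black
      3→9: 9 is gray → back edge
Back edge closes the cycle 9 → 4 → 3 → 9; its vertices are {3, 4, 9}.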